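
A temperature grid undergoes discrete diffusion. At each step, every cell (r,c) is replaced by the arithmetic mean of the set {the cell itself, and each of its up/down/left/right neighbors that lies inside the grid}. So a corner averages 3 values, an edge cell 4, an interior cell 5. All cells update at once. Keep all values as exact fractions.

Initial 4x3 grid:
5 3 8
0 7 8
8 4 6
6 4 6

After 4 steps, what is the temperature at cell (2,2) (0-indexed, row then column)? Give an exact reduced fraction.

Step 1: cell (2,2) = 6
Step 2: cell (2,2) = 1463/240
Step 3: cell (2,2) = 40817/7200
Step 4: cell (2,2) = 1239359/216000
Full grid after step 4:
  634949/129600 1489447/288000 739699/129600
  525047/108000 215701/40000 1220219/216000
  186539/36000 958367/180000 1239359/216000
  28091/5400 295661/54000 360317/64800

Answer: 1239359/216000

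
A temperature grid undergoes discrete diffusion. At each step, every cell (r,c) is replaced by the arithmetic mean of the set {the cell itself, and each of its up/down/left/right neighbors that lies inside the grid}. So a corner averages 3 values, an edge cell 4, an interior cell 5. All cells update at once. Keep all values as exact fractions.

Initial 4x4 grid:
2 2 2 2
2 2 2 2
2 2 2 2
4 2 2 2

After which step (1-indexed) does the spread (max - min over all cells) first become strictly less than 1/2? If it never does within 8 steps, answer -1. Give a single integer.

Step 1: max=8/3, min=2, spread=2/3
Step 2: max=23/9, min=2, spread=5/9
Step 3: max=257/108, min=2, spread=41/108
  -> spread < 1/2 first at step 3
Step 4: max=7523/3240, min=2, spread=1043/3240
Step 5: max=219953/97200, min=2, spread=25553/97200
Step 6: max=6503459/2916000, min=18079/9000, spread=645863/2916000
Step 7: max=192601691/87480000, min=120971/60000, spread=16225973/87480000
Step 8: max=5726277983/2624400000, min=54701/27000, spread=409340783/2624400000

Answer: 3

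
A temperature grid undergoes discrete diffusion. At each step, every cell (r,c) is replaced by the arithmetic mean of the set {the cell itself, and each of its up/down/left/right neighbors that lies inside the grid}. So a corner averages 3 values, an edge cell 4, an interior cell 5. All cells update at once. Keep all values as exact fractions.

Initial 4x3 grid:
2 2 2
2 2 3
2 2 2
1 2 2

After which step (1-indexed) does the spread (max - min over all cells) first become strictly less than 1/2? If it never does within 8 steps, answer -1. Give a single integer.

Answer: 3

Derivation:
Step 1: max=7/3, min=5/3, spread=2/3
Step 2: max=271/120, min=31/18, spread=193/360
Step 3: max=2371/1080, min=391/216, spread=52/135
  -> spread < 1/2 first at step 3
Step 4: max=69841/32400, min=241499/129600, spread=7573/25920
Step 5: max=1036871/486000, min=14771431/7776000, spread=363701/1555200
Step 6: max=123069833/58320000, min=899428289/466560000, spread=681043/3732480
Step 7: max=1831296043/874800000, min=54519157051/27993600000, spread=163292653/1119744000
Step 8: max=218242210699/104976000000, min=3297503565809/1679616000000, spread=1554974443/13436928000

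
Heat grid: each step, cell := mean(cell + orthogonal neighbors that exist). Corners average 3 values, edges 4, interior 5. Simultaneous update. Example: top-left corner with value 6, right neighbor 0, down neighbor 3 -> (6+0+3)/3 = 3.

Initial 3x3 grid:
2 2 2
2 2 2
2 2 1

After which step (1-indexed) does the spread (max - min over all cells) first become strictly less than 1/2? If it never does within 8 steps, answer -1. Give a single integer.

Answer: 1

Derivation:
Step 1: max=2, min=5/3, spread=1/3
  -> spread < 1/2 first at step 1
Step 2: max=2, min=31/18, spread=5/18
Step 3: max=2, min=391/216, spread=41/216
Step 4: max=709/360, min=23789/12960, spread=347/2592
Step 5: max=7043/3600, min=1448263/777600, spread=2921/31104
Step 6: max=838517/432000, min=87483461/46656000, spread=24611/373248
Step 7: max=18783259/9720000, min=5279997967/2799360000, spread=207329/4478976
Step 8: max=997998401/518400000, min=317893247549/167961600000, spread=1746635/53747712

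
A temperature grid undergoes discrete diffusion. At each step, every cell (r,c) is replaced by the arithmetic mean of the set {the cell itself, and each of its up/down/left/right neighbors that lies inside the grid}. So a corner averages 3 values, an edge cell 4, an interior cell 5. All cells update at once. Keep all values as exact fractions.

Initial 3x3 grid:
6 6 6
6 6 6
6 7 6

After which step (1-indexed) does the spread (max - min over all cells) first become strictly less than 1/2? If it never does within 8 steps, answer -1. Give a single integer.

Step 1: max=19/3, min=6, spread=1/3
  -> spread < 1/2 first at step 1
Step 2: max=1507/240, min=6, spread=67/240
Step 3: max=13397/2160, min=1207/200, spread=1807/10800
Step 4: max=5341963/864000, min=32761/5400, spread=33401/288000
Step 5: max=47885933/7776000, min=3283391/540000, spread=3025513/38880000
Step 6: max=19127326867/3110400000, min=175555949/28800000, spread=53531/995328
Step 7: max=1145776925849/186624000000, min=47447116051/7776000000, spread=450953/11943936
Step 8: max=68693543560603/11197440000000, min=5699728610519/933120000000, spread=3799043/143327232

Answer: 1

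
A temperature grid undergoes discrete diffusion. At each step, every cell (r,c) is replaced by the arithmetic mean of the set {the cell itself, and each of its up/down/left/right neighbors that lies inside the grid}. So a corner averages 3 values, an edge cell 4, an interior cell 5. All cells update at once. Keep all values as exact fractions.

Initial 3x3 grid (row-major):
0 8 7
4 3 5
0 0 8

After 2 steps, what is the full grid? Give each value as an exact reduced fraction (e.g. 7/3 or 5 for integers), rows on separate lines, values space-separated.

After step 1:
  4 9/2 20/3
  7/4 4 23/4
  4/3 11/4 13/3
After step 2:
  41/12 115/24 203/36
  133/48 15/4 83/16
  35/18 149/48 77/18

Answer: 41/12 115/24 203/36
133/48 15/4 83/16
35/18 149/48 77/18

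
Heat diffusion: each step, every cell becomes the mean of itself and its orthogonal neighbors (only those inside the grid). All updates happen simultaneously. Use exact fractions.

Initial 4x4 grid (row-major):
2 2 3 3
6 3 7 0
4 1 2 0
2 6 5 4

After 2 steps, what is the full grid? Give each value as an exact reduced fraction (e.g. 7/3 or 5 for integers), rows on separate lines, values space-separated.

After step 1:
  10/3 5/2 15/4 2
  15/4 19/5 3 5/2
  13/4 16/5 3 3/2
  4 7/2 17/4 3
After step 2:
  115/36 803/240 45/16 11/4
  53/15 13/4 321/100 9/4
  71/20 67/20 299/100 5/2
  43/12 299/80 55/16 35/12

Answer: 115/36 803/240 45/16 11/4
53/15 13/4 321/100 9/4
71/20 67/20 299/100 5/2
43/12 299/80 55/16 35/12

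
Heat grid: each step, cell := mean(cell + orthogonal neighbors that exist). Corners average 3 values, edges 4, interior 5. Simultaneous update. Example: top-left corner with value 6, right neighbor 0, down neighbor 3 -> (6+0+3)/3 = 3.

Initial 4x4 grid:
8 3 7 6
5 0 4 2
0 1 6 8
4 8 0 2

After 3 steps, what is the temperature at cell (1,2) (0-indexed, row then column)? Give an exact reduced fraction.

Answer: 511/125

Derivation:
Step 1: cell (1,2) = 19/5
Step 2: cell (1,2) = 101/25
Step 3: cell (1,2) = 511/125
Full grid after step 3:
  8741/2160 3763/900 337/75 283/60
  25919/7200 4387/1200 511/125 1333/300
  7733/2400 1703/500 22373/6000 928/225
  10/3 8063/2400 26861/7200 8423/2160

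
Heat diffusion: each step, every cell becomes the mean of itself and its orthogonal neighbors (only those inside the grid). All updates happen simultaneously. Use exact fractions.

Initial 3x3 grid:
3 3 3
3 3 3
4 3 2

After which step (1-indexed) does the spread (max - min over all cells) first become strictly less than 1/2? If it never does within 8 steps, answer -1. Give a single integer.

Step 1: max=10/3, min=8/3, spread=2/3
Step 2: max=115/36, min=101/36, spread=7/18
  -> spread < 1/2 first at step 2
Step 3: max=1345/432, min=1247/432, spread=49/216
Step 4: max=21247/6912, min=20225/6912, spread=511/3456
Step 5: max=253141/82944, min=244523/82944, spread=4309/41472
Step 6: max=3022279/995328, min=2949689/995328, spread=36295/497664
Step 7: max=36137581/11943936, min=35526035/11943936, spread=305773/5971968
Step 8: max=432557647/143327232, min=427405745/143327232, spread=2575951/71663616

Answer: 2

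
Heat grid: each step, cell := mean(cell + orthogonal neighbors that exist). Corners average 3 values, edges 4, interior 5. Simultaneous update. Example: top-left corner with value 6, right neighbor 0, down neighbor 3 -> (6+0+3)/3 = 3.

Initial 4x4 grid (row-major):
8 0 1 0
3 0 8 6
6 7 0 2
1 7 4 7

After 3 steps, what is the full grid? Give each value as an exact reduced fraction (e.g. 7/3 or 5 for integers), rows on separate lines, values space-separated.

Answer: 1849/540 2747/900 1313/450 1237/432
6769/1800 2681/750 19739/6000 24503/7200
7627/1800 24289/6000 5993/1500 27767/7200
1919/432 31753/7200 30617/7200 572/135

Derivation:
After step 1:
  11/3 9/4 9/4 7/3
  17/4 18/5 3 4
  17/4 4 21/5 15/4
  14/3 19/4 9/2 13/3
After step 2:
  61/18 353/120 59/24 103/36
  473/120 171/50 341/100 157/48
  103/24 104/25 389/100 977/240
  41/9 215/48 1067/240 151/36
After step 3:
  1849/540 2747/900 1313/450 1237/432
  6769/1800 2681/750 19739/6000 24503/7200
  7627/1800 24289/6000 5993/1500 27767/7200
  1919/432 31753/7200 30617/7200 572/135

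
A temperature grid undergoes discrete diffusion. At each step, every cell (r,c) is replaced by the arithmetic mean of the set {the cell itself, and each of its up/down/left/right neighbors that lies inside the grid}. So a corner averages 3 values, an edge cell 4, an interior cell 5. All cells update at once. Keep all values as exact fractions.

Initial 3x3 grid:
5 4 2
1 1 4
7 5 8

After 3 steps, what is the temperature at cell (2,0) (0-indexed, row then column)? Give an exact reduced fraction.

Answer: 1795/432

Derivation:
Step 1: cell (2,0) = 13/3
Step 2: cell (2,0) = 157/36
Step 3: cell (2,0) = 1795/432
Full grid after step 3:
  719/216 2431/720 1507/432
  5357/1440 2269/600 1271/320
  1795/432 1401/320 241/54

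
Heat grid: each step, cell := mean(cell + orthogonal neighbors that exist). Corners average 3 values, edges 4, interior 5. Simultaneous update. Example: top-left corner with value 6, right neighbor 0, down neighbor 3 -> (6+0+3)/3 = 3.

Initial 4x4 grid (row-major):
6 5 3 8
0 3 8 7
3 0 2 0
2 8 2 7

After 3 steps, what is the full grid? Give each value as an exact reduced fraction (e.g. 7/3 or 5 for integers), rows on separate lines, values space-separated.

After step 1:
  11/3 17/4 6 6
  3 16/5 23/5 23/4
  5/4 16/5 12/5 4
  13/3 3 19/4 3
After step 2:
  131/36 1027/240 417/80 71/12
  667/240 73/20 439/100 407/80
  707/240 261/100 379/100 303/80
  103/36 917/240 263/80 47/12
After step 3:
  3851/1080 6041/1440 11879/2400 973/180
  937/288 85/24 2213/500 11509/2400
  20153/7200 1009/300 3573/1000 9949/2400
  1733/540 22643/7200 2963/800 1319/360

Answer: 3851/1080 6041/1440 11879/2400 973/180
937/288 85/24 2213/500 11509/2400
20153/7200 1009/300 3573/1000 9949/2400
1733/540 22643/7200 2963/800 1319/360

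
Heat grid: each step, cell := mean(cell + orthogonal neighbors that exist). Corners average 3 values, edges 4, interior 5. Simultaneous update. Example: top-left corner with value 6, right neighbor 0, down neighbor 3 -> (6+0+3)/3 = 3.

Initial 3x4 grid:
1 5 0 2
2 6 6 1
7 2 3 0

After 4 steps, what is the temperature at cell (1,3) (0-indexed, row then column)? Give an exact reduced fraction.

Answer: 2116187/864000

Derivation:
Step 1: cell (1,3) = 9/4
Step 2: cell (1,3) = 467/240
Step 3: cell (1,3) = 33673/14400
Step 4: cell (1,3) = 2116187/864000
Full grid after step 4:
  221929/64800 697633/216000 200611/72000 106231/43200
  388639/108000 19057/5625 1046173/360000 2116187/864000
  240529/64800 754633/216000 639833/216000 331093/129600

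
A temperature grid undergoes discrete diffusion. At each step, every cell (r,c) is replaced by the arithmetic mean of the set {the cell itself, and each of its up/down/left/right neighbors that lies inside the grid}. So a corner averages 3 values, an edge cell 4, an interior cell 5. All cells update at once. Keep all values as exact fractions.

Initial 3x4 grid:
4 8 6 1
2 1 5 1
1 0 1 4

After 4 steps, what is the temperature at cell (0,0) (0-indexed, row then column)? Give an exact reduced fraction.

Step 1: cell (0,0) = 14/3
Step 2: cell (0,0) = 137/36
Step 3: cell (0,0) = 7867/2160
Step 4: cell (0,0) = 8587/2592
Full grid after step 4:
  8587/2592 151631/43200 146363/43200 85819/25920
  120851/43200 50773/18000 214447/72000 492137/172800
  1877/864 33377/14400 34321/14400 7331/2880

Answer: 8587/2592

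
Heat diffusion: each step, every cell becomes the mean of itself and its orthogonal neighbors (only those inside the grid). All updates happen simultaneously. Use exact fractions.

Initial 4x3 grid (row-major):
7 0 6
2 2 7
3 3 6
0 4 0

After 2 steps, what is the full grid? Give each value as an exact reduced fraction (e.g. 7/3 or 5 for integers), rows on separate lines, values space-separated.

After step 1:
  3 15/4 13/3
  7/2 14/5 21/4
  2 18/5 4
  7/3 7/4 10/3
After step 2:
  41/12 833/240 40/9
  113/40 189/50 983/240
  343/120 283/100 971/240
  73/36 661/240 109/36

Answer: 41/12 833/240 40/9
113/40 189/50 983/240
343/120 283/100 971/240
73/36 661/240 109/36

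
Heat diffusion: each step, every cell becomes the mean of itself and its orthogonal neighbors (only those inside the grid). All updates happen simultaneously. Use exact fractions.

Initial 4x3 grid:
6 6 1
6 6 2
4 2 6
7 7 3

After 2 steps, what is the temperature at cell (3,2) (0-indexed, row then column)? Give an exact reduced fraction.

Answer: 40/9

Derivation:
Step 1: cell (3,2) = 16/3
Step 2: cell (3,2) = 40/9
Full grid after step 2:
  65/12 363/80 23/6
  413/80 117/25 18/5
  85/16 443/100 13/3
  31/6 253/48 40/9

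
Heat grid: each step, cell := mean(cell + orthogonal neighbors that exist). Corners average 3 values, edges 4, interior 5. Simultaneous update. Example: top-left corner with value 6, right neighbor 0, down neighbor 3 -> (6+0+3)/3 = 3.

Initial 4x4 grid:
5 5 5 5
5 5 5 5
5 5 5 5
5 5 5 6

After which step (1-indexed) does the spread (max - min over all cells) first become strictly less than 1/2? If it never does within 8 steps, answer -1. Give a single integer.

Answer: 1

Derivation:
Step 1: max=16/3, min=5, spread=1/3
  -> spread < 1/2 first at step 1
Step 2: max=95/18, min=5, spread=5/18
Step 3: max=1121/216, min=5, spread=41/216
Step 4: max=33443/6480, min=5, spread=1043/6480
Step 5: max=997553/194400, min=5, spread=25553/194400
Step 6: max=29831459/5832000, min=90079/18000, spread=645863/5832000
Step 7: max=892441691/174960000, min=600971/120000, spread=16225973/174960000
Step 8: max=26721477983/5248800000, min=270701/54000, spread=409340783/5248800000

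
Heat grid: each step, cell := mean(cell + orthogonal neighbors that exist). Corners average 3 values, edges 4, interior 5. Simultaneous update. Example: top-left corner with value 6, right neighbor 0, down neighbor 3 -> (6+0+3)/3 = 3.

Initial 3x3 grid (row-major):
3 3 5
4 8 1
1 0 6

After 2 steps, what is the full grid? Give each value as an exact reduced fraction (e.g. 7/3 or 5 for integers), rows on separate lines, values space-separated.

After step 1:
  10/3 19/4 3
  4 16/5 5
  5/3 15/4 7/3
After step 2:
  145/36 857/240 17/4
  61/20 207/50 203/60
  113/36 219/80 133/36

Answer: 145/36 857/240 17/4
61/20 207/50 203/60
113/36 219/80 133/36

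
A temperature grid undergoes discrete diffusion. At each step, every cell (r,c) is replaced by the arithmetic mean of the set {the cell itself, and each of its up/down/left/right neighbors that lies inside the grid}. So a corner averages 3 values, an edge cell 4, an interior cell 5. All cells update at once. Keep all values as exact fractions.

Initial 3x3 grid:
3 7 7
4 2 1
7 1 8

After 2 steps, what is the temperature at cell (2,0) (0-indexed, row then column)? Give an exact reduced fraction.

Answer: 25/6

Derivation:
Step 1: cell (2,0) = 4
Step 2: cell (2,0) = 25/6
Full grid after step 2:
  161/36 209/48 19/4
  47/12 83/20 95/24
  25/6 89/24 37/9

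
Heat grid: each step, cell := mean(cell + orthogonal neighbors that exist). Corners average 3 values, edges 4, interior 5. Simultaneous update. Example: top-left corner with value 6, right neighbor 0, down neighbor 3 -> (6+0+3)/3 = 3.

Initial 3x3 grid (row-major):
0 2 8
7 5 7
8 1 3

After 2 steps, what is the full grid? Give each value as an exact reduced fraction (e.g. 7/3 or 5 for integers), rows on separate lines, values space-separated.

Answer: 47/12 1009/240 91/18
133/30 463/100 1169/240
175/36 353/80 41/9

Derivation:
After step 1:
  3 15/4 17/3
  5 22/5 23/4
  16/3 17/4 11/3
After step 2:
  47/12 1009/240 91/18
  133/30 463/100 1169/240
  175/36 353/80 41/9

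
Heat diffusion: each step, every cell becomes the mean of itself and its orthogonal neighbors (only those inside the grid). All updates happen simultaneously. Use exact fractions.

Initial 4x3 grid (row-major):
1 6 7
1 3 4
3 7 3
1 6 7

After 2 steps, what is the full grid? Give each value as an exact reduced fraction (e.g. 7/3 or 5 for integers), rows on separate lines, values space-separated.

After step 1:
  8/3 17/4 17/3
  2 21/5 17/4
  3 22/5 21/4
  10/3 21/4 16/3
After step 2:
  107/36 1007/240 85/18
  89/30 191/50 581/120
  191/60 221/50 577/120
  139/36 1099/240 95/18

Answer: 107/36 1007/240 85/18
89/30 191/50 581/120
191/60 221/50 577/120
139/36 1099/240 95/18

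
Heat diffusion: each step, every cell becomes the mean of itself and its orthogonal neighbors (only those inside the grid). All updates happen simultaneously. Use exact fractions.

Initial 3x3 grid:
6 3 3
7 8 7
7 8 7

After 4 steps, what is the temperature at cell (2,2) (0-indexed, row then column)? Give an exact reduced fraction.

Answer: 863137/129600

Derivation:
Step 1: cell (2,2) = 22/3
Step 2: cell (2,2) = 253/36
Step 3: cell (2,2) = 14651/2160
Step 4: cell (2,2) = 863137/129600
Full grid after step 4:
  97739/16200 1266751/216000 753487/129600
  347719/54000 2285623/360000 5371879/864000
  443381/64800 2929127/432000 863137/129600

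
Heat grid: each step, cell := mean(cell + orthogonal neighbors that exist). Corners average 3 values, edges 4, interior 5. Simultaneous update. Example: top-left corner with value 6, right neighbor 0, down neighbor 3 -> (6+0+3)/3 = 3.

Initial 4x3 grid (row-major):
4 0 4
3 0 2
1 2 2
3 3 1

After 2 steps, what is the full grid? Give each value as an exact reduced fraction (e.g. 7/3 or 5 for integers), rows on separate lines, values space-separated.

Answer: 19/9 29/15 2
479/240 9/5 143/80
491/240 37/20 147/80
41/18 491/240 2

Derivation:
After step 1:
  7/3 2 2
  2 7/5 2
  9/4 8/5 7/4
  7/3 9/4 2
After step 2:
  19/9 29/15 2
  479/240 9/5 143/80
  491/240 37/20 147/80
  41/18 491/240 2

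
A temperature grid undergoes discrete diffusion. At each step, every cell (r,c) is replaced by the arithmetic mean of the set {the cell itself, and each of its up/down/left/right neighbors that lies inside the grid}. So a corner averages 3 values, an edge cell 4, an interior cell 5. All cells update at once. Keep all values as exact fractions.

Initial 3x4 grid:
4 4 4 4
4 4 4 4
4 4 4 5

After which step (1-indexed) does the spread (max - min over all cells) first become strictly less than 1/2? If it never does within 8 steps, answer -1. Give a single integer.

Step 1: max=13/3, min=4, spread=1/3
  -> spread < 1/2 first at step 1
Step 2: max=77/18, min=4, spread=5/18
Step 3: max=905/216, min=4, spread=41/216
Step 4: max=107897/25920, min=4, spread=4217/25920
Step 5: max=6429949/1555200, min=28879/7200, spread=38417/311040
Step 6: max=384448211/93312000, min=578597/144000, spread=1903471/18662400
Step 7: max=22995869089/5598720000, min=17395759/4320000, spread=18038617/223948800
Step 8: max=1376960982851/335923200000, min=1568126759/388800000, spread=883978523/13436928000

Answer: 1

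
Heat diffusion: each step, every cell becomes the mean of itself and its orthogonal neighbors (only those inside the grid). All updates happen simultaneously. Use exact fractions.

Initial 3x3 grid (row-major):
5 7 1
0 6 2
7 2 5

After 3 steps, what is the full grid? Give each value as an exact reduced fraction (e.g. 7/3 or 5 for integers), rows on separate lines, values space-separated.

After step 1:
  4 19/4 10/3
  9/2 17/5 7/2
  3 5 3
After step 2:
  53/12 929/240 139/36
  149/40 423/100 397/120
  25/6 18/5 23/6
After step 3:
  961/240 58963/14400 7949/2160
  9923/2400 22481/6000 27419/7200
  1379/360 1583/400 1289/360

Answer: 961/240 58963/14400 7949/2160
9923/2400 22481/6000 27419/7200
1379/360 1583/400 1289/360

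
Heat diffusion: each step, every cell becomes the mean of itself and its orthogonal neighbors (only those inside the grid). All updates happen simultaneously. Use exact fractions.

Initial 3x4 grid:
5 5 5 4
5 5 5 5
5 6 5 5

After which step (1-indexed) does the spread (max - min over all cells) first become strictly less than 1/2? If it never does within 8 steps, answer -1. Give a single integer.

Answer: 3

Derivation:
Step 1: max=16/3, min=14/3, spread=2/3
Step 2: max=631/120, min=85/18, spread=193/360
Step 3: max=5611/1080, min=1039/216, spread=52/135
  -> spread < 1/2 first at step 3
Step 4: max=167041/32400, min=630299/129600, spread=7573/25920
Step 5: max=2494871/486000, min=38099431/7776000, spread=363701/1555200
Step 6: max=298029833/58320000, min=2299108289/466560000, spread=681043/3732480
Step 7: max=4455696043/874800000, min=138499957051/27993600000, spread=163292653/1119744000
Step 8: max=533170210699/104976000000, min=8336351565809/1679616000000, spread=1554974443/13436928000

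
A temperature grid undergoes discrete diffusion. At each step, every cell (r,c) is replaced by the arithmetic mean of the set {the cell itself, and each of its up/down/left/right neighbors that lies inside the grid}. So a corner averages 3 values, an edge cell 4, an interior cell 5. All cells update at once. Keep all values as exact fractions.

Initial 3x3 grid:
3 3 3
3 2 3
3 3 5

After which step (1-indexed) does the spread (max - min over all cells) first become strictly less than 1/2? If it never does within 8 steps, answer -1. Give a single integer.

Step 1: max=11/3, min=11/4, spread=11/12
Step 2: max=61/18, min=17/6, spread=5/9
Step 3: max=3509/1080, min=1033/360, spread=41/108
  -> spread < 1/2 first at step 3
Step 4: max=205483/64800, min=62711/21600, spread=347/1296
Step 5: max=12159101/3888000, min=3809617/1296000, spread=2921/15552
Step 6: max=722415547/233280000, min=230550599/77760000, spread=24611/186624
Step 7: max=43067855309/13996800000, min=13924016353/4665600000, spread=207329/2239488
Step 8: max=2572184335723/839808000000, min=839200663991/279936000000, spread=1746635/26873856

Answer: 3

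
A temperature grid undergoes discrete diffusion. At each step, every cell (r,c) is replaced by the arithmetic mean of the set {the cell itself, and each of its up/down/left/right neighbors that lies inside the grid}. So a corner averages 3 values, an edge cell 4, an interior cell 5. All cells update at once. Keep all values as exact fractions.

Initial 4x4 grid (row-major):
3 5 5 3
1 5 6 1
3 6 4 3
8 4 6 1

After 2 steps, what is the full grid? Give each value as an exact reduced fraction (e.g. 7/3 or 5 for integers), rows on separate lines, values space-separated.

Answer: 7/2 337/80 329/80 11/3
151/40 207/50 109/25 127/40
169/40 49/10 98/25 83/24
31/6 383/80 217/48 28/9

Derivation:
After step 1:
  3 9/2 19/4 3
  3 23/5 21/5 13/4
  9/2 22/5 5 9/4
  5 6 15/4 10/3
After step 2:
  7/2 337/80 329/80 11/3
  151/40 207/50 109/25 127/40
  169/40 49/10 98/25 83/24
  31/6 383/80 217/48 28/9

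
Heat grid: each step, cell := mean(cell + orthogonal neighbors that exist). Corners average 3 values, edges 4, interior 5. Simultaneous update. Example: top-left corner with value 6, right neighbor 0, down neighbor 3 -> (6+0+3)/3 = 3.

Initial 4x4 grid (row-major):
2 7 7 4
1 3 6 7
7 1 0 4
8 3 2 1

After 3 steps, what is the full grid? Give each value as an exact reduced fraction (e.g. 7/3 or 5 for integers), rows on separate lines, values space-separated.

Answer: 8501/2160 6241/1440 11951/2400 79/15
2747/720 23507/6000 529/125 10901/2400
937/240 703/200 19727/6000 4747/1440
1453/360 52/15 25/9 5801/2160

Derivation:
After step 1:
  10/3 19/4 6 6
  13/4 18/5 23/5 21/4
  17/4 14/5 13/5 3
  6 7/2 3/2 7/3
After step 2:
  34/9 1061/240 427/80 23/4
  433/120 19/5 441/100 377/80
  163/40 67/20 29/10 791/240
  55/12 69/20 149/60 41/18
After step 3:
  8501/2160 6241/1440 11951/2400 79/15
  2747/720 23507/6000 529/125 10901/2400
  937/240 703/200 19727/6000 4747/1440
  1453/360 52/15 25/9 5801/2160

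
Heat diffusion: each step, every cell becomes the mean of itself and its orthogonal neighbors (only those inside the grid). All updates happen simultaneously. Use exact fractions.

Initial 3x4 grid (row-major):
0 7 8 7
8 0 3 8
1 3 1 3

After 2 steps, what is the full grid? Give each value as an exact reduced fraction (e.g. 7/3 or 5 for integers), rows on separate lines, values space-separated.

Answer: 11/3 24/5 65/12 115/18
309/80 309/100 111/25 251/48
5/2 239/80 47/16 47/12

Derivation:
After step 1:
  5 15/4 25/4 23/3
  9/4 21/5 4 21/4
  4 5/4 5/2 4
After step 2:
  11/3 24/5 65/12 115/18
  309/80 309/100 111/25 251/48
  5/2 239/80 47/16 47/12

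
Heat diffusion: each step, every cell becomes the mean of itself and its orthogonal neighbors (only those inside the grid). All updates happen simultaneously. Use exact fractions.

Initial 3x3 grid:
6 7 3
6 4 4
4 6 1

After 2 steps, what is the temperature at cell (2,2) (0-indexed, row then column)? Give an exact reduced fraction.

Answer: 125/36

Derivation:
Step 1: cell (2,2) = 11/3
Step 2: cell (2,2) = 125/36
Full grid after step 2:
  49/9 107/20 38/9
  331/60 443/100 251/60
  169/36 363/80 125/36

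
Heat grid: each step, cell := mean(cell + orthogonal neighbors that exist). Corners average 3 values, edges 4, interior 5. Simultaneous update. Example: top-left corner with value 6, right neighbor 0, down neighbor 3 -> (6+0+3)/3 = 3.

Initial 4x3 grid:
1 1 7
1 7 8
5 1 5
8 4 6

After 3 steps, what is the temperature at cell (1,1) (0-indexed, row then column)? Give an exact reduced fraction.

Step 1: cell (1,1) = 18/5
Step 2: cell (1,1) = 89/20
Step 3: cell (1,1) = 611/150
Full grid after step 3:
  2227/720 2903/720 10091/2160
  583/160 611/150 7297/1440
  5873/1440 5597/1200 787/160
  2521/540 13603/2880 1819/360

Answer: 611/150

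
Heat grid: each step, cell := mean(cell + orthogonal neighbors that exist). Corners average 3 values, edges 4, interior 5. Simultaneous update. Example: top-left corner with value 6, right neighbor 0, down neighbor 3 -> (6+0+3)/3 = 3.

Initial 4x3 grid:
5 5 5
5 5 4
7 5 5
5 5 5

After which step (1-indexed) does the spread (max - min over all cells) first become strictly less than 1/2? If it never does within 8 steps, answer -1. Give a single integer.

Answer: 4

Derivation:
Step 1: max=17/3, min=14/3, spread=1
Step 2: max=331/60, min=569/120, spread=31/40
Step 3: max=2911/540, min=5189/1080, spread=211/360
Step 4: max=42809/8100, min=158651/32400, spread=839/2160
  -> spread < 1/2 first at step 4
Step 5: max=5107667/972000, min=4785887/972000, spread=5363/16200
Step 6: max=37971821/7290000, min=144847859/29160000, spread=93859/388800
Step 7: max=2268123139/437400000, min=8729838331/1749600000, spread=4568723/23328000
Step 8: max=270951295627/52488000000, min=526176124379/104976000000, spread=8387449/55987200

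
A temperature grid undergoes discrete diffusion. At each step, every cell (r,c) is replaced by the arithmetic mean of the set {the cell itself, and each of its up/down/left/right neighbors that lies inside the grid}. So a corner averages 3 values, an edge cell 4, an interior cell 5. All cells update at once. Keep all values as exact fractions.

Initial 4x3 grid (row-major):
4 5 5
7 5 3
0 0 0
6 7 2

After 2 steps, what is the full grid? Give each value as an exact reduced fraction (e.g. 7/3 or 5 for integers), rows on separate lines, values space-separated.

After step 1:
  16/3 19/4 13/3
  4 4 13/4
  13/4 12/5 5/4
  13/3 15/4 3
After step 2:
  169/36 221/48 37/9
  199/48 92/25 77/24
  839/240 293/100 99/40
  34/9 809/240 8/3

Answer: 169/36 221/48 37/9
199/48 92/25 77/24
839/240 293/100 99/40
34/9 809/240 8/3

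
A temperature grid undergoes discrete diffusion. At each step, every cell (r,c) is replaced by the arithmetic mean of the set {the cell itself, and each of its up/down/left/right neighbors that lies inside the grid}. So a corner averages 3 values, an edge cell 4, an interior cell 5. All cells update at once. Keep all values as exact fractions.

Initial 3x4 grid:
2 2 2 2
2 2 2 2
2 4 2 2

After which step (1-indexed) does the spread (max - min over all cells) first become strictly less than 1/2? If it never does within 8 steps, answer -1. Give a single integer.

Answer: 3

Derivation:
Step 1: max=8/3, min=2, spread=2/3
Step 2: max=151/60, min=2, spread=31/60
Step 3: max=1291/540, min=2, spread=211/540
  -> spread < 1/2 first at step 3
Step 4: max=124897/54000, min=1847/900, spread=14077/54000
Step 5: max=1112407/486000, min=111683/54000, spread=5363/24300
Step 6: max=32900809/14580000, min=62869/30000, spread=93859/583200
Step 7: max=1959874481/874800000, min=102536467/48600000, spread=4568723/34992000
Step 8: max=116756435629/52488000000, min=3097618889/1458000000, spread=8387449/83980800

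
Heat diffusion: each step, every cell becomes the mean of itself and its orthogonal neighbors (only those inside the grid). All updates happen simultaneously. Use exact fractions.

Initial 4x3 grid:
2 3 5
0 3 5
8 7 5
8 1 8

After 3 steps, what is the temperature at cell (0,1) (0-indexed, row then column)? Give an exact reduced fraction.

Step 1: cell (0,1) = 13/4
Step 2: cell (0,1) = 257/80
Step 3: cell (0,1) = 5537/1600
Full grid after step 3:
  6841/2160 5537/1600 536/135
  3383/900 2061/500 31739/7200
  17567/3600 29237/6000 37159/7200
  718/135 19807/3600 11503/2160

Answer: 5537/1600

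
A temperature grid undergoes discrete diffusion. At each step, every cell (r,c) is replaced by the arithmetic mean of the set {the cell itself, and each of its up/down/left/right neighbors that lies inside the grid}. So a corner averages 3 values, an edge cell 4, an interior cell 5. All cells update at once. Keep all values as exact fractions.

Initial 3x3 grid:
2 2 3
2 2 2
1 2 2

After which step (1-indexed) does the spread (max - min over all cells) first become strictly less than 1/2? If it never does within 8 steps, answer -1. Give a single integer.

Answer: 3

Derivation:
Step 1: max=7/3, min=5/3, spread=2/3
Step 2: max=41/18, min=31/18, spread=5/9
Step 3: max=473/216, min=391/216, spread=41/108
  -> spread < 1/2 first at step 3
Step 4: max=5531/2592, min=4837/2592, spread=347/1296
Step 5: max=65129/31104, min=59287/31104, spread=2921/15552
Step 6: max=771107/373248, min=721885/373248, spread=24611/186624
Step 7: max=9165281/4478976, min=8750623/4478976, spread=207329/2239488
Step 8: max=109242059/53747712, min=105748789/53747712, spread=1746635/26873856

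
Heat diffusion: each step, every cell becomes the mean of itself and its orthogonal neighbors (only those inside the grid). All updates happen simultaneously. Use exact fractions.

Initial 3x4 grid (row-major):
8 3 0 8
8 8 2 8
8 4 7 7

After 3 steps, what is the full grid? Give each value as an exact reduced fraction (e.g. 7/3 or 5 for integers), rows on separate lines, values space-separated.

Answer: 637/108 1951/360 3467/720 2233/432
259/40 2239/400 1643/300 15853/2880
2807/432 8969/1440 8269/1440 655/108

Derivation:
After step 1:
  19/3 19/4 13/4 16/3
  8 5 5 25/4
  20/3 27/4 5 22/3
After step 2:
  229/36 29/6 55/12 89/18
  13/2 59/10 49/10 287/48
  257/36 281/48 289/48 223/36
After step 3:
  637/108 1951/360 3467/720 2233/432
  259/40 2239/400 1643/300 15853/2880
  2807/432 8969/1440 8269/1440 655/108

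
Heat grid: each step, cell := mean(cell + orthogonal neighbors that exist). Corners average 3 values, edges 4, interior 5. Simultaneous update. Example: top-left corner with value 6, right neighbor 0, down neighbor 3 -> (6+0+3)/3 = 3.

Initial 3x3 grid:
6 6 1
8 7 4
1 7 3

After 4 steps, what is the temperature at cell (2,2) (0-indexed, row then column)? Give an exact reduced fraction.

Step 1: cell (2,2) = 14/3
Step 2: cell (2,2) = 155/36
Step 3: cell (2,2) = 10189/2160
Step 4: cell (2,2) = 611663/129600
Full grid after step 4:
  351019/64800 561037/108000 619313/129600
  787091/144000 1817227/360000 4153421/864000
  170797/32400 243947/48000 611663/129600

Answer: 611663/129600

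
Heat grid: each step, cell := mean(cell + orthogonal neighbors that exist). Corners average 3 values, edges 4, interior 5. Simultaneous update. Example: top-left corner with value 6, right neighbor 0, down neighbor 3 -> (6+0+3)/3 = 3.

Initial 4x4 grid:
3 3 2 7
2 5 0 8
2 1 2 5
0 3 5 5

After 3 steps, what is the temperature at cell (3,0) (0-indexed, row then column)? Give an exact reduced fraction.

Step 1: cell (3,0) = 5/3
Step 2: cell (3,0) = 31/18
Step 3: cell (3,0) = 4621/2160
Full grid after step 3:
  2891/1080 22447/7200 25927/7200 9469/2160
  18487/7200 8021/3000 4367/1200 7633/1800
  14959/7200 15883/6000 1669/500 861/200
  4621/2160 4441/1800 701/200 743/180

Answer: 4621/2160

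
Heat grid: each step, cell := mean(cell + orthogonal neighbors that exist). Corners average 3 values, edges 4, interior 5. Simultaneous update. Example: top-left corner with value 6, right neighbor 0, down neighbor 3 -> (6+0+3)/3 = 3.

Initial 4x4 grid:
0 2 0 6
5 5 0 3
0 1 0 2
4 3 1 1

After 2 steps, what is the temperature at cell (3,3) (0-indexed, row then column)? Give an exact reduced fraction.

Answer: 49/36

Derivation:
Step 1: cell (3,3) = 4/3
Step 2: cell (3,3) = 49/36
Full grid after step 2:
  79/36 521/240 167/80 31/12
  149/60 41/20 39/20 177/80
  137/60 199/100 139/100 383/240
  85/36 229/120 169/120 49/36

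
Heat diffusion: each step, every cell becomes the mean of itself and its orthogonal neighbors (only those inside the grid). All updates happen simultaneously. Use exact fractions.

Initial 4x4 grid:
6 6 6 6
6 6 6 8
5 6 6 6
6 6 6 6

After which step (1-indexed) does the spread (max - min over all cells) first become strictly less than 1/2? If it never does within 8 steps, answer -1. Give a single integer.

Step 1: max=20/3, min=17/3, spread=1
Step 2: max=391/60, min=689/120, spread=31/40
Step 3: max=3451/540, min=6269/1080, spread=211/360
Step 4: max=102241/16200, min=189359/32400, spread=5041/10800
  -> spread < 1/2 first at step 4
Step 5: max=3050377/486000, min=5710421/972000, spread=130111/324000
Step 6: max=45464537/7290000, min=34418161/5832000, spread=3255781/9720000
Step 7: max=2715757021/437400000, min=5184432989/874800000, spread=82360351/291600000
Step 8: max=20286236839/3280500000, min=156066161249/26244000000, spread=2074577821/8748000000

Answer: 4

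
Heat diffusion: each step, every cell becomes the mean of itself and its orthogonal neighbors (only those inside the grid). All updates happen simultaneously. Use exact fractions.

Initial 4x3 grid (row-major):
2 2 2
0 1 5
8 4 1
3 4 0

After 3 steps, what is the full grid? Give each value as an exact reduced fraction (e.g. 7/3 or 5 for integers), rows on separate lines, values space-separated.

Answer: 4769/2160 6443/2880 839/360
1949/720 383/150 397/160
79/24 181/60 745/288
869/240 8923/2880 2903/1080

Derivation:
After step 1:
  4/3 7/4 3
  11/4 12/5 9/4
  15/4 18/5 5/2
  5 11/4 5/3
After step 2:
  35/18 509/240 7/3
  307/120 51/20 203/80
  151/40 3 601/240
  23/6 781/240 83/36
After step 3:
  4769/2160 6443/2880 839/360
  1949/720 383/150 397/160
  79/24 181/60 745/288
  869/240 8923/2880 2903/1080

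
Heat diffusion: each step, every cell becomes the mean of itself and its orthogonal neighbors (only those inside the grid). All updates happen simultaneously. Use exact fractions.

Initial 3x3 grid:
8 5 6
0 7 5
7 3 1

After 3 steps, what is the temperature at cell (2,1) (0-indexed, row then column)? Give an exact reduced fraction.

Answer: 6223/1440

Derivation:
Step 1: cell (2,1) = 9/2
Step 2: cell (2,1) = 89/24
Step 3: cell (2,1) = 6223/1440
Full grid after step 3:
  133/27 7583/1440 2137/432
  6923/1440 1789/400 13631/2880
  112/27 6223/1440 193/48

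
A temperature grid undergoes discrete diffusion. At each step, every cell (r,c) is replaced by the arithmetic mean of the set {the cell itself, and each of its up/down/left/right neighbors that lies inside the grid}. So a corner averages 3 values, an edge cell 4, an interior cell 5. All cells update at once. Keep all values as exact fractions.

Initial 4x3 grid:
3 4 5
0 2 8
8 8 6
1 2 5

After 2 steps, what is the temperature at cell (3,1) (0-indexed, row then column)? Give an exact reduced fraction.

Answer: 43/10

Derivation:
Step 1: cell (3,1) = 4
Step 2: cell (3,1) = 43/10
Full grid after step 2:
  109/36 159/40 173/36
  427/120 108/25 331/60
  491/120 123/25 323/60
  143/36 43/10 181/36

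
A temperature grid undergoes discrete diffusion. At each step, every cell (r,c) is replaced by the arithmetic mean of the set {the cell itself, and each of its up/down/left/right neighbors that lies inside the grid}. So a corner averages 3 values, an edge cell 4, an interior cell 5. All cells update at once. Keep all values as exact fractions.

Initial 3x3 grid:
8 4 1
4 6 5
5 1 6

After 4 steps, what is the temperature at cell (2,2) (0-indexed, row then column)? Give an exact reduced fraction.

Step 1: cell (2,2) = 4
Step 2: cell (2,2) = 13/3
Step 3: cell (2,2) = 49/12
Step 4: cell (2,2) = 9187/2160
Full grid after step 4:
  61147/12960 771593/172800 113159/25920
  786293/172800 53761/12000 364259/86400
  116819/25920 370259/86400 9187/2160

Answer: 9187/2160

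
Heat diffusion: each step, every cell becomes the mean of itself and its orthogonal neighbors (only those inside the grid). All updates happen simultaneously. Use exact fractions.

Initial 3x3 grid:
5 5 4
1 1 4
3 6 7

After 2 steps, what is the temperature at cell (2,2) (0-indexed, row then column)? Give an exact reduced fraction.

Step 1: cell (2,2) = 17/3
Step 2: cell (2,2) = 167/36
Full grid after step 2:
  119/36 303/80 145/36
  129/40 179/50 87/20
  121/36 333/80 167/36

Answer: 167/36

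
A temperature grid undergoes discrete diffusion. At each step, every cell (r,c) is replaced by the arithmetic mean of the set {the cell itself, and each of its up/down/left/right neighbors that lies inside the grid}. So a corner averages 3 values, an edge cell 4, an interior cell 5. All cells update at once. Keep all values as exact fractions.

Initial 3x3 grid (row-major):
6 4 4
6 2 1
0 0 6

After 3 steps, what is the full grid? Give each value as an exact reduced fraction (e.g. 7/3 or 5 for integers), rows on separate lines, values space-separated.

After step 1:
  16/3 4 3
  7/2 13/5 13/4
  2 2 7/3
After step 2:
  77/18 56/15 41/12
  403/120 307/100 671/240
  5/2 67/30 91/36
After step 3:
  4093/1080 1631/450 2387/720
  23771/7200 18229/6000 42517/14400
  971/360 4649/1800 5441/2160

Answer: 4093/1080 1631/450 2387/720
23771/7200 18229/6000 42517/14400
971/360 4649/1800 5441/2160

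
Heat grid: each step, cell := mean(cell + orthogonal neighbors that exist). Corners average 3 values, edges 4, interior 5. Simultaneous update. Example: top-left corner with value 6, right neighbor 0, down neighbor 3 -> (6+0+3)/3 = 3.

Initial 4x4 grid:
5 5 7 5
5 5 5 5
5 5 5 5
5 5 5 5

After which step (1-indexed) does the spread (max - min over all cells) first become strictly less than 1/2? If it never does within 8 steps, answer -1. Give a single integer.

Answer: 3

Derivation:
Step 1: max=17/3, min=5, spread=2/3
Step 2: max=331/60, min=5, spread=31/60
Step 3: max=2911/540, min=5, spread=211/540
  -> spread < 1/2 first at step 3
Step 4: max=286843/54000, min=5, spread=16843/54000
Step 5: max=2568643/486000, min=22579/4500, spread=130111/486000
Step 6: max=76542367/14580000, min=1357159/270000, spread=3255781/14580000
Step 7: max=2287353691/437400000, min=1361107/270000, spread=82360351/437400000
Step 8: max=68361316891/13122000000, min=245506441/48600000, spread=2074577821/13122000000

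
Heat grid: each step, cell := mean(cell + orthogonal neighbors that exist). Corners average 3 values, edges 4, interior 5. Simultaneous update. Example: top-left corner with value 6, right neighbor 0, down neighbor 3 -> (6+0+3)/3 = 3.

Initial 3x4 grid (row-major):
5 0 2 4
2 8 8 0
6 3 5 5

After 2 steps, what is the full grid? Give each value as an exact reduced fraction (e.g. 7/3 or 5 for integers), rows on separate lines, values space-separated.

After step 1:
  7/3 15/4 7/2 2
  21/4 21/5 23/5 17/4
  11/3 11/2 21/4 10/3
After step 2:
  34/9 827/240 277/80 13/4
  309/80 233/50 109/25 851/240
  173/36 1117/240 1121/240 77/18

Answer: 34/9 827/240 277/80 13/4
309/80 233/50 109/25 851/240
173/36 1117/240 1121/240 77/18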